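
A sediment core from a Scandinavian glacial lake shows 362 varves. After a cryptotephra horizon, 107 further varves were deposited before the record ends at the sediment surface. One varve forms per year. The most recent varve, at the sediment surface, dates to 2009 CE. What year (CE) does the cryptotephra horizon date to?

107 varves formed after the cryptotephra horizon.
Counting back 107 years from 2009 CE places the cryptotephra horizon in 2009 − 107 = 1902 CE.

1902 CE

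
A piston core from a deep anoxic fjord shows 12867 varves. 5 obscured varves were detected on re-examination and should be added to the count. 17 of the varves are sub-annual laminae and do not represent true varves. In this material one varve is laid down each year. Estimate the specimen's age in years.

12855 years

True varve count = 12867 − 17 + 5 = 12855.
With a one-to-one varve periodicity this is 12855 years.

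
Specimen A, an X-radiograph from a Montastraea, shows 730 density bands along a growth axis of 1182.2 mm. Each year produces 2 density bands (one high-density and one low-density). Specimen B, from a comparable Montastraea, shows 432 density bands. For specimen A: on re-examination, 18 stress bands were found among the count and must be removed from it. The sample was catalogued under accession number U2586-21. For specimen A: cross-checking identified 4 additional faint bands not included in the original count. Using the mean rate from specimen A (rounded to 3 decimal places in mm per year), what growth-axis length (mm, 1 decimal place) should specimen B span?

Specimen A: adjusted count: 730 − 18 + 4 = 716 density bands.
Specimen A: 716 density bands at 2 per year is 716 / 2 = 358 years.
A: Mean rate = 1182.2 mm / 358 years ≈ 3.302 mm/year.
Specimen B: with 2 density bands per year, 432 / 2 = 216 years. For B, 3.302 mm/year × 216 years = 713.2 mm.

713.2 mm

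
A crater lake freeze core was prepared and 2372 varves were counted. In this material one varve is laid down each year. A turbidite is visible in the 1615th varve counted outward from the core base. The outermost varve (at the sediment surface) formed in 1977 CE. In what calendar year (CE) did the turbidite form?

1220 CE

Between varve 1615 and the sediment surface there are 2372 − 1615 = 757 varves.
The varve at the sediment surface is 1977 CE, so the turbidite dates to 1977 − 757 = 1220 CE.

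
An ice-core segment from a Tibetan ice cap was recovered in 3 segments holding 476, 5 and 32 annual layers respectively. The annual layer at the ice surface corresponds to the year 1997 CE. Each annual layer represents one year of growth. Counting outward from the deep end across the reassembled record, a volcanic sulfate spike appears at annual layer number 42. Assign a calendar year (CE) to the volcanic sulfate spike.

Total annual layers = 476 + 5 + 32 = 513.
Between annual layer 42 and the ice surface there are 513 − 42 = 471 annual layers.
The annual layer at the ice surface is 1997 CE, so the volcanic sulfate spike dates to 1997 − 471 = 1526 CE.

1526 CE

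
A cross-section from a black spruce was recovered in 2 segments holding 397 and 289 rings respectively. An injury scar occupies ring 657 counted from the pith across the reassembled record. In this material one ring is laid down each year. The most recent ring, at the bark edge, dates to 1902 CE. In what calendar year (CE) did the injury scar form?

1873 CE

Total rings = 397 + 289 = 686.
Between ring 657 and the bark edge there are 686 − 657 = 29 rings.
1902 − 29 = 1873 CE.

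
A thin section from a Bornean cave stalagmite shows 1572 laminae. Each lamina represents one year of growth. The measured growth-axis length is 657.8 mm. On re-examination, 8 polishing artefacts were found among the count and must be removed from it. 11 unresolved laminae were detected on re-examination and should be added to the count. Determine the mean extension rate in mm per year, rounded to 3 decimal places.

Correcting the raw count gives 1572 − 8 + 11 = 1575 true laminae.
657.8 mm over 1575 years gives 657.8 / 1575 ≈ 0.418 mm per year.

0.418 mm per year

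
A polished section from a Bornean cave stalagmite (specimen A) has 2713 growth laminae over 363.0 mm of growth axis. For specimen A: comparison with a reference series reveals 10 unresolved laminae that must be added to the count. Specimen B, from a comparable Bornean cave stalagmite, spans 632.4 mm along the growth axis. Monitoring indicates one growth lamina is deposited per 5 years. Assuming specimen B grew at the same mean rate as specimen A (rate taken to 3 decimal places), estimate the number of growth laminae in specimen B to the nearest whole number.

Specimen A: correcting the raw count gives 2713 + 10 = 2723 true growth laminae.
Specimen A: multiplying by 5 years per growth lamina: 2723 × 5 = 13615 years.
A: Extension rate ≈ 363.0 / 13615 = 0.027 mm/yr.
Specimen B: 632.4 mm / 0.027 mm per year = 23422.22 years; at 5 years per growth lamina that is 23422.22 / 5 ≈ 4684 growth laminae.

4684 growth laminae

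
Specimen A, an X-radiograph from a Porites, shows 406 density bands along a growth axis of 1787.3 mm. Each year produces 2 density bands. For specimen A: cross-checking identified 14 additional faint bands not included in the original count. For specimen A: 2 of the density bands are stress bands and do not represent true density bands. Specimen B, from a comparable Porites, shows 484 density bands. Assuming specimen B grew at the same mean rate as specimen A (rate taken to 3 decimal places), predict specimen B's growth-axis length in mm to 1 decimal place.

2069.6 mm

Specimen A: true density band count = 406 − 2 + 14 = 418.
Specimen A: with 2 density bands per year, 418 / 2 = 209 years.
A: Mean rate = 1787.3 mm / 209 years ≈ 8.552 mm per year.
Specimen B: 484 density bands at 2 per year is 484 / 2 = 242 years. Length of B = 8.552 × 242 = 2069.6 mm.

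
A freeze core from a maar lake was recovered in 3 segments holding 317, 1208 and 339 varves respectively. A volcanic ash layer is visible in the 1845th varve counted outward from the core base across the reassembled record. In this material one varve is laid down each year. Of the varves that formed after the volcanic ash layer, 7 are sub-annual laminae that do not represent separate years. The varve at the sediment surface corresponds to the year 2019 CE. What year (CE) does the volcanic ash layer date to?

2007 CE

Total varves = 317 + 1208 + 339 = 1864.
The volcanic ash layer sits at varve 1845 from the core base, so 1864 − 1845 = 19 varves formed after it.
19 − 7 false = 12 true varves after the volcanic ash layer.
2019 − 12 = 2007 CE.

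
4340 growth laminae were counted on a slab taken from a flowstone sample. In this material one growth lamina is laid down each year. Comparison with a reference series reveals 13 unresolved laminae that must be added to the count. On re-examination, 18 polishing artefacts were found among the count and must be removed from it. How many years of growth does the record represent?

4335 years

After corrections the count is 4340 − 18 + 13 = 4335 growth laminae.
With a one-to-one growth lamina periodicity this is 4335 years.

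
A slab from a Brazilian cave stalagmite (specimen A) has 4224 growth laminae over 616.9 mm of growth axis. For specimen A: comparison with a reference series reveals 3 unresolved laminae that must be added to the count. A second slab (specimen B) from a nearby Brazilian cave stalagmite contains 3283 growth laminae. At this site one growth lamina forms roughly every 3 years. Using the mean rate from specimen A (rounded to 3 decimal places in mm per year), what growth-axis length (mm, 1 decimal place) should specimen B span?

482.6 mm

Specimen A: correcting the raw count gives 4224 + 3 = 4227 true growth laminae.
Specimen A: 4227 growth laminae at 3 years each span 4227 × 3 = 12681 years.
A: Extension rate ≈ 616.9 / 12681 = 0.049 mm/yr.
Specimen B: at 3 years per growth lamina, 3283 × 3 = 9849 years. For B, 0.049 mm/year × 9849 years = 482.6 mm.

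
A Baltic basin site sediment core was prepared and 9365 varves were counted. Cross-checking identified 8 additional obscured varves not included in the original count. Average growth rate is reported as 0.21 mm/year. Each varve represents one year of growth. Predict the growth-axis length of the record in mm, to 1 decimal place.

1968.3 mm

Correcting the raw count gives 9365 + 8 = 9373 true varves.
Length ≈ 0.21 × 9373 = 1968.3 mm.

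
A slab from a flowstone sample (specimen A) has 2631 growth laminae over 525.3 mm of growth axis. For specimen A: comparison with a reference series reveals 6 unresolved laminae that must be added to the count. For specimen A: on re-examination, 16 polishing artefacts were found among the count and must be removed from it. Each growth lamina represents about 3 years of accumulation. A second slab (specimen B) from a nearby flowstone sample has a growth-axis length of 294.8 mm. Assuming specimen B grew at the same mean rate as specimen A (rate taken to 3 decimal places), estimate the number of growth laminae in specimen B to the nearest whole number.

1467 growth laminae

Specimen A: true growth lamina count = 2631 − 16 + 6 = 2621.
Specimen A: at 3 years per growth lamina, 2621 × 3 = 7863 years.
A: Mean rate = 525.3 mm / 7863 years ≈ 0.067 mm/yr.
Specimen B: 294.8 mm / 0.067 mm per year = 4400.00 years; at 3 years per growth lamina that is 4400.00 / 3 ≈ 1467 growth laminae.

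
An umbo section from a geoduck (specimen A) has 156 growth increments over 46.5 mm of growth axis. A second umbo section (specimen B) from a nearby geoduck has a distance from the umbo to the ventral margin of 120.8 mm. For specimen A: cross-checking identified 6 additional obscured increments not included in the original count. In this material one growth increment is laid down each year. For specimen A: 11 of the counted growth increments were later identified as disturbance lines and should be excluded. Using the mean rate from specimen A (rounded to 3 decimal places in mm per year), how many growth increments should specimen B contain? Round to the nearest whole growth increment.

392 growth increments

Specimen A: adjusted count: 156 − 11 + 6 = 151 growth increments.
A: Mean rate = 46.5 mm / 151 years ≈ 0.308 mm/year.
B spans 120.8 / 0.308 = 392.21 years ≈ 392 growth increments.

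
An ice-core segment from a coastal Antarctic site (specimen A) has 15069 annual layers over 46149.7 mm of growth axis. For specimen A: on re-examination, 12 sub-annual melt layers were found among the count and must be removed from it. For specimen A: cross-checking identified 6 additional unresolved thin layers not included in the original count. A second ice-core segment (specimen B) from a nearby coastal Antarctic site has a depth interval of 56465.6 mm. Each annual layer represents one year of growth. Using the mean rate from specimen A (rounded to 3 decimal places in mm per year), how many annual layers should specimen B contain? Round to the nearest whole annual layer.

Specimen A: after corrections the count is 15069 − 12 + 6 = 15063 annual layers.
A: Mean rate = 46149.7 mm / 15063 years ≈ 3.064 mm/yr.
Specimen B: 56465.6 mm / 3.064 mm per year = 18428.72 years ≈ 18429 annual layers.

18429 annual layers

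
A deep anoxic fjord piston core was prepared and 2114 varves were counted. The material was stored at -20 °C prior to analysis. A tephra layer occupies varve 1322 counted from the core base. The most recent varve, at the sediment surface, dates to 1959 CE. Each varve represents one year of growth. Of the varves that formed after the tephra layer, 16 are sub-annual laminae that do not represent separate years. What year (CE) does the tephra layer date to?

2114 − 1322 = 792 varves lie beyond the tephra layer toward the sediment surface.
Removing the 16 false varves leaves 792 − 16 = 776 true varves beyond the tephra layer.
The varve at the sediment surface is 1959 CE, so the tephra layer dates to 1959 − 776 = 1183 CE.

1183 CE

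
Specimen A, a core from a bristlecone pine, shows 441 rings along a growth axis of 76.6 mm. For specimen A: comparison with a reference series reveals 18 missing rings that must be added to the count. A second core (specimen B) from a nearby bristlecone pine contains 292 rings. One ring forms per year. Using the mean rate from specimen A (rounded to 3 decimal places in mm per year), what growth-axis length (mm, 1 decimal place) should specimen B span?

48.8 mm

Specimen A: after corrections the count is 441 + 18 = 459 rings.
A: Mean rate = 76.6 mm / 459 years ≈ 0.167 mm per year.
Length of B = 0.167 × 292 = 48.8 mm.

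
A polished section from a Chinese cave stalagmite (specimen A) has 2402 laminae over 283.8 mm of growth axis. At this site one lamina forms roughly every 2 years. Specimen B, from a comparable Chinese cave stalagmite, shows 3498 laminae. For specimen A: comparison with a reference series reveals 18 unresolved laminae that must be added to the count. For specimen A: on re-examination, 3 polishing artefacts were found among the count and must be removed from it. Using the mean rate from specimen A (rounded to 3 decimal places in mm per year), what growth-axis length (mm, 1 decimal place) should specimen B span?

412.8 mm

Specimen A: after corrections the count is 2402 − 3 + 18 = 2417 laminae.
Specimen A: 2417 laminae at 2 years each span 2417 × 2 = 4834 years.
A: Extension rate ≈ 283.8 / 4834 = 0.059 mm/year.
Specimen B: at 2 years per lamina, 3498 × 2 = 6996 years. B's length ≈ 0.059 × 6996 = 412.8 mm.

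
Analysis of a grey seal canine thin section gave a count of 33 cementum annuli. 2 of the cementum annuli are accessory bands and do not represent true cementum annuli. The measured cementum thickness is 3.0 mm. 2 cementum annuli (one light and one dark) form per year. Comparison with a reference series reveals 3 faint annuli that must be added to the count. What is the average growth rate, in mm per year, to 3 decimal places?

0.176 mm per year

After corrections the count is 33 − 2 + 3 = 34 cementum annuli.
34 cementum annuli at 2 per year is 34 / 2 = 17 years.
3.0 mm over 17 years gives 3.0 / 17 ≈ 0.176 mm per year.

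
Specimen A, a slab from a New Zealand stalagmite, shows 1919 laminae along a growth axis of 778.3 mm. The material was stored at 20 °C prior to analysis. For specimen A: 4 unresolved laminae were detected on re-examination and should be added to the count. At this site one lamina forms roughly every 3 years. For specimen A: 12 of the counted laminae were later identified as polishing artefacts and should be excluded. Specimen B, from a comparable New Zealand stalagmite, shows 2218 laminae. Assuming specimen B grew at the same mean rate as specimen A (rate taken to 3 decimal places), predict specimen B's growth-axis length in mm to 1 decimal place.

Specimen A: true lamina count = 1919 − 12 + 4 = 1911.
Specimen A: at 3 years per lamina, 1911 × 3 = 5733 years.
A: 778.3 mm over 5733 years gives 778.3 / 5733 ≈ 0.136 mm per year.
Specimen B: 2218 laminae at 3 years each span 2218 × 3 = 6654 years. For B, 0.136 mm/year × 6654 years = 904.9 mm.

904.9 mm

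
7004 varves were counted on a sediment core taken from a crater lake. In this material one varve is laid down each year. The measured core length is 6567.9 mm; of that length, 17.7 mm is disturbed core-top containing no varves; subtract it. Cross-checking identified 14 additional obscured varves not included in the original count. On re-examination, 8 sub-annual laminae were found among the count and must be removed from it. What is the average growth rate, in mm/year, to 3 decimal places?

Adjusted count: 7004 − 8 + 14 = 7010 varves.
Net length = 6567.9 − 17.7 = 6550.2 mm.
6550.2 mm over 7010 years gives 6550.2 / 7010 ≈ 0.934 mm/year.

0.934 mm/year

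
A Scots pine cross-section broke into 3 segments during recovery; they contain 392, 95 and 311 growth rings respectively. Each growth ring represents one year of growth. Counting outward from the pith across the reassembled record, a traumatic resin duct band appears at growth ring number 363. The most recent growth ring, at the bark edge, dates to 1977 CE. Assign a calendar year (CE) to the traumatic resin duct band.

Total growth rings = 392 + 95 + 311 = 798.
Between growth ring 363 and the bark edge there are 798 − 363 = 435 growth rings.
1977 − 435 = 1542 CE.

1542 CE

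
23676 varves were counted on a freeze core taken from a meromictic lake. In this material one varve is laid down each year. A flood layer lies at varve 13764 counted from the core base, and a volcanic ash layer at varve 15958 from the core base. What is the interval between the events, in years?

The two markers are separated by 15958 − 13764 = 2194 varves.
That is 2194 years at one varve per year.

2194 years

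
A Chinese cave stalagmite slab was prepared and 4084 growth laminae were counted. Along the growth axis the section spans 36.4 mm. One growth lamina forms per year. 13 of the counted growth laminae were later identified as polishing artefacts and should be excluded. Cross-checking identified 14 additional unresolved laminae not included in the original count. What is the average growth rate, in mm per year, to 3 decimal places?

Correcting the raw count gives 4084 − 13 + 14 = 4085 true growth laminae.
Extension rate ≈ 36.4 / 4085 = 0.009 mm per year.

0.009 mm per year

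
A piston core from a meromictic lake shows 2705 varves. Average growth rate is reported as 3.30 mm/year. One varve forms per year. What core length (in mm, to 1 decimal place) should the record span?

The record spans 2705 years at 3.30 mm per year.
2705 years at 3.30 mm/year gives 3.30 × 2705 = 8926.5 mm.

8926.5 mm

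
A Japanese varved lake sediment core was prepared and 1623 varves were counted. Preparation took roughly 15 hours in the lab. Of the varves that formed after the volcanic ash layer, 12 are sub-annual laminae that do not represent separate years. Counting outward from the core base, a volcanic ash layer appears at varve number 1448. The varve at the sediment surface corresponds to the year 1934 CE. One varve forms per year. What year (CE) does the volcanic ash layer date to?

1623 − 1448 = 175 varves lie beyond the volcanic ash layer toward the sediment surface.
175 − 12 false = 163 true varves after the volcanic ash layer.
1934 − 163 = 1771 CE.

1771 CE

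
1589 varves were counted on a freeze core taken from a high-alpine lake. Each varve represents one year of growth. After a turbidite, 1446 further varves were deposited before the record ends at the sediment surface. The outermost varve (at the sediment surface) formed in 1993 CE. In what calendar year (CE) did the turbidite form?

547 CE

1446 varves formed after the turbidite.
The varve at the sediment surface is 1993 CE, so the turbidite dates to 1993 − 1446 = 547 CE.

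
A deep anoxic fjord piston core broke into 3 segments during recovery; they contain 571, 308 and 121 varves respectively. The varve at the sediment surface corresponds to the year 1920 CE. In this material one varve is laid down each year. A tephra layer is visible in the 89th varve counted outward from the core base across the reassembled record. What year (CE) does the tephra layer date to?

1009 CE

Total varves = 571 + 308 + 121 = 1000.
Between varve 89 and the sediment surface there are 1000 − 89 = 911 varves.
1920 − 911 = 1009 CE.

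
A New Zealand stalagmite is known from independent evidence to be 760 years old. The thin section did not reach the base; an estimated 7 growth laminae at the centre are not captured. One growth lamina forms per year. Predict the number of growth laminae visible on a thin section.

At one growth lamina per year, 760 years correspond to 760 growth laminae.
Subtracting the 7 growth laminae not captured gives 760 − 7 = 753 growth laminae in the record.

753 growth laminae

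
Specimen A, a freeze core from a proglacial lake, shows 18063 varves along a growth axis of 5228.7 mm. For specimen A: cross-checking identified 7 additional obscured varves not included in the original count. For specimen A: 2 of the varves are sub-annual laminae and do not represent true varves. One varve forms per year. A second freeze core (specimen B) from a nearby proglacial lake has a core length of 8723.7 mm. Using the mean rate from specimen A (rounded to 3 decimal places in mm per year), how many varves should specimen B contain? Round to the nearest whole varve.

Specimen A: correcting the raw count gives 18063 − 2 + 7 = 18068 true varves.
A: 5228.7 mm over 18068 years gives 5228.7 / 18068 ≈ 0.289 mm/yr.
Specimen B: 8723.7 mm / 0.289 mm per year = 30185.81 years ≈ 30186 varves.

30186 varves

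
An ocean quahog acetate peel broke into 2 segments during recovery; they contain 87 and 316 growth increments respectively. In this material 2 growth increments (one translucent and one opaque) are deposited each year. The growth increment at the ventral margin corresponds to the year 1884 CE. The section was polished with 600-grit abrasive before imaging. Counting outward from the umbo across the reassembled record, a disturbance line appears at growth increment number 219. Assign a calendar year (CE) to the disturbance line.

1792 CE

Total growth increments = 87 + 316 = 403.
403 − 219 = 184 growth increments lie beyond the disturbance line toward the ventral margin.
With 2 growth increments per year, 184 / 2 = 92 years.
The growth increment at the ventral margin is 1884 CE, so the disturbance line dates to 1884 − 92 = 1792 CE.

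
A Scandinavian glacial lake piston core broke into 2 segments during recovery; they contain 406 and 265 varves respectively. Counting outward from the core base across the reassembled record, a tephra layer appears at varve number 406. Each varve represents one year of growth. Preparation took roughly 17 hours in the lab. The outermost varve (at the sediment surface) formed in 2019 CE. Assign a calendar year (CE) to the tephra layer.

1754 CE

Total varves = 406 + 265 = 671.
671 − 406 = 265 varves lie beyond the tephra layer toward the sediment surface.
Counting back 265 years from 2019 CE places the tephra layer in 2019 − 265 = 1754 CE.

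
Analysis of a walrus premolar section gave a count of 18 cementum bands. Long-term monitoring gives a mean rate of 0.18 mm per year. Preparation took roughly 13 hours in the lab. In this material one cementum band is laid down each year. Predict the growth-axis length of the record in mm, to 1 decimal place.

3.2 mm

18 years of growth are recorded.
18 years at 0.18 mm/year gives 0.18 × 18 = 3.2 mm.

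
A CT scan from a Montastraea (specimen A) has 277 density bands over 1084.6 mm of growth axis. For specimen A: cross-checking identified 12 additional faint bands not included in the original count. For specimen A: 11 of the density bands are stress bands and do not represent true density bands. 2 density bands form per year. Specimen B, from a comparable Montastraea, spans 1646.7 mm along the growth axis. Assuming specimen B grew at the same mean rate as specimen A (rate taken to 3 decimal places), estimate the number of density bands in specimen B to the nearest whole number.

422 density bands

Specimen A: after corrections the count is 277 − 11 + 12 = 278 density bands.
Specimen A: 278 density bands at 2 per year is 278 / 2 = 139 years.
A: Mean rate = 1084.6 mm / 139 years ≈ 7.803 mm/year.
Specimen B: 1646.7 mm / 7.803 mm per year = 211.03 years; at 2 density bands per year that is 211.03 × 2 ≈ 422 density bands.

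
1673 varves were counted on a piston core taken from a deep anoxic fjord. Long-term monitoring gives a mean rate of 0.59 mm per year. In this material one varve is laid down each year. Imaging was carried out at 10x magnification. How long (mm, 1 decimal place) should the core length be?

987.1 mm

The record spans 1673 years at 0.59 mm per year.
Predicted length = 0.59 mm/year × 1673 years = 987.1 mm.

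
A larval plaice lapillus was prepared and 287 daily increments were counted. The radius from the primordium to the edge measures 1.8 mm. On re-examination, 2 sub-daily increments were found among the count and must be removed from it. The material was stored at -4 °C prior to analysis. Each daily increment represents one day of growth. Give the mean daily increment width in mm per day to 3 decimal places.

Adjusted count: 287 − 2 = 285 daily increments.
Extension rate ≈ 1.8 / 285 = 0.006 mm per day.

0.006 mm per day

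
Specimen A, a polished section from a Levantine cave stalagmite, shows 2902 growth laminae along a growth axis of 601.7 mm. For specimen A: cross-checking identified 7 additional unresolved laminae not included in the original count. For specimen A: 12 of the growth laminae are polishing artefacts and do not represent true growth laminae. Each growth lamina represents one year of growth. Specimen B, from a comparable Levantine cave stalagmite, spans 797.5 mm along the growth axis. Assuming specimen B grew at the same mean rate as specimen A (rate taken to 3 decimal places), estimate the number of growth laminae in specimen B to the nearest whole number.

Specimen A: true growth lamina count = 2902 − 12 + 7 = 2897.
A: Extension rate ≈ 601.7 / 2897 = 0.208 mm per year.
B spans 797.5 / 0.208 = 3834.13 years ≈ 3834 growth laminae.

3834 growth laminae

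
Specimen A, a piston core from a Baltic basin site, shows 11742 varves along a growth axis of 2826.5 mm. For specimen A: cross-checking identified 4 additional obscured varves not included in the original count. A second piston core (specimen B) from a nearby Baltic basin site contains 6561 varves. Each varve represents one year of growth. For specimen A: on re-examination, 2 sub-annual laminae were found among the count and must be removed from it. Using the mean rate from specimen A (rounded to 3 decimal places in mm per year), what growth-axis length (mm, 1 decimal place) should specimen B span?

Specimen A: correcting the raw count gives 11742 − 2 + 4 = 11744 true varves.
A: Extension rate ≈ 2826.5 / 11744 = 0.241 mm/yr.
B's length ≈ 0.241 × 6561 = 1581.2 mm.

1581.2 mm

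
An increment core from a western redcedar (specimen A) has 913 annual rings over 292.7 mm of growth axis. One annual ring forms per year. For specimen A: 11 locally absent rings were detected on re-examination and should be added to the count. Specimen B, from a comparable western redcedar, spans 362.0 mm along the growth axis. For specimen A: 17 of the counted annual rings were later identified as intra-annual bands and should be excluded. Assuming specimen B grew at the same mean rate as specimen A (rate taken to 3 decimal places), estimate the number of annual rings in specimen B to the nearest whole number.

Specimen A: true annual ring count = 913 − 17 + 11 = 907.
A: Extension rate ≈ 292.7 / 907 = 0.323 mm per year.
For B, 362.0 / 0.323 = 1120.74 years ≈ 1121 annual rings.

1121 annual rings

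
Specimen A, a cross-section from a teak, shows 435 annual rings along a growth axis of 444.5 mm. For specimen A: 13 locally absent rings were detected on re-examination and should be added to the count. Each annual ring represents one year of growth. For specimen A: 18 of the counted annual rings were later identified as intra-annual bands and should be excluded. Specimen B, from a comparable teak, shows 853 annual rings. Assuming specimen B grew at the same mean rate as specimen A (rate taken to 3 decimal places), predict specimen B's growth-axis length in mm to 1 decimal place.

Specimen A: after corrections the count is 435 − 18 + 13 = 430 annual rings.
A: 444.5 mm over 430 years gives 444.5 / 430 ≈ 1.034 mm/yr.
Length of B = 1.034 × 853 = 882.0 mm.

882.0 mm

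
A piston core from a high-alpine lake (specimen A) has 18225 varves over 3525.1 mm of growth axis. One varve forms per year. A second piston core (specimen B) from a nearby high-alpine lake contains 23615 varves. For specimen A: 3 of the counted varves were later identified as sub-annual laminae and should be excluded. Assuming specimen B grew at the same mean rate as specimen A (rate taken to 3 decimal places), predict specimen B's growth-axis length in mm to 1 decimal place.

Specimen A: correcting the raw count gives 18225 − 3 = 18222 true varves.
A: Extension rate ≈ 3525.1 / 18222 = 0.193 mm/year.
B's length ≈ 0.193 × 23615 = 4557.7 mm.

4557.7 mm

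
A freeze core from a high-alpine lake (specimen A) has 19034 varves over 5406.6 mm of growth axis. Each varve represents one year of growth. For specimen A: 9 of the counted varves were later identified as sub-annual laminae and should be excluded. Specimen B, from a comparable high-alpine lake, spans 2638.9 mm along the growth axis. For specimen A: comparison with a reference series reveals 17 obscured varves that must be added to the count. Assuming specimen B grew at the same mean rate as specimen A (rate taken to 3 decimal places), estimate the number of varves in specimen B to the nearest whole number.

9292 varves

Specimen A: correcting the raw count gives 19034 − 9 + 17 = 19042 true varves.
A: Extension rate ≈ 5406.6 / 19042 = 0.284 mm/yr.
Specimen B: 2638.9 mm / 0.284 mm per year = 9291.90 years ≈ 9292 varves.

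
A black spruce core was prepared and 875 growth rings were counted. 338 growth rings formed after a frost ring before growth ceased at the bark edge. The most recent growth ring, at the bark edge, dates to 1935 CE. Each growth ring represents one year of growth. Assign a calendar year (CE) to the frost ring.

There are 338 growth rings younger than the frost ring.
1935 − 338 = 1597 CE.

1597 CE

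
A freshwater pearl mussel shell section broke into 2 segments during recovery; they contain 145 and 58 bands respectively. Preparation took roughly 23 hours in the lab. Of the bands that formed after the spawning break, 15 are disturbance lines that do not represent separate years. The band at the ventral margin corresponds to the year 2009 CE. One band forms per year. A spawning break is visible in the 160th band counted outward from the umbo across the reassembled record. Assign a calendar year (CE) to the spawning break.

Total bands = 145 + 58 = 203.
Between band 160 and the ventral margin there are 203 − 160 = 43 bands.
Excluding 15 false bands: 43 − 15 = 28.
Counting back 28 years from 2009 CE places the spawning break in 2009 − 28 = 1981 CE.

1981 CE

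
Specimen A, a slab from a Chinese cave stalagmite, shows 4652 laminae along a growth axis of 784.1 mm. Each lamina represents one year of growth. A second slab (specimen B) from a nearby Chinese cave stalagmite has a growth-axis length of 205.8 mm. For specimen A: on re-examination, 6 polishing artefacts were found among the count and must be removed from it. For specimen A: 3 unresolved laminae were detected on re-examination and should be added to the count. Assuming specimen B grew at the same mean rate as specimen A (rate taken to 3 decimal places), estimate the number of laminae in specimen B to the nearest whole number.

Specimen A: after corrections the count is 4652 − 6 + 3 = 4649 laminae.
A: 784.1 mm over 4649 years gives 784.1 / 4649 ≈ 0.169 mm/yr.
B spans 205.8 / 0.169 = 1217.75 years ≈ 1218 laminae.

1218 laminae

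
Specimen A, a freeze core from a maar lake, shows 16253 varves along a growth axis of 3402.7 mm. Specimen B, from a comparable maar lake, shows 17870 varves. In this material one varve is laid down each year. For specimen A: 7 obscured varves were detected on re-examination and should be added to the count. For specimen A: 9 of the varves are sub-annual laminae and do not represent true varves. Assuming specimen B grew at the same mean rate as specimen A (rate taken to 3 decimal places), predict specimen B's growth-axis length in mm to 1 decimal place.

Specimen A: after corrections the count is 16253 − 9 + 7 = 16251 varves.
A: 3402.7 mm over 16251 years gives 3402.7 / 16251 ≈ 0.209 mm per year.
B's length ≈ 0.209 × 17870 = 3734.8 mm.

3734.8 mm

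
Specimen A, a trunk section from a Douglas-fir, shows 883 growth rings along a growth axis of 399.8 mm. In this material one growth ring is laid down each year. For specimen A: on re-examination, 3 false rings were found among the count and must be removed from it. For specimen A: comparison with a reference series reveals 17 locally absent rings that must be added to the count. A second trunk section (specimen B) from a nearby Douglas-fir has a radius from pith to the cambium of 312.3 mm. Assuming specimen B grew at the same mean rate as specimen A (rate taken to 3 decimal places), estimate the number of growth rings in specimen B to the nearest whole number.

700 growth rings

Specimen A: true growth ring count = 883 − 3 + 17 = 897.
A: 399.8 mm over 897 years gives 399.8 / 897 ≈ 0.446 mm/year.
B spans 312.3 / 0.446 = 700.22 years ≈ 700 growth rings.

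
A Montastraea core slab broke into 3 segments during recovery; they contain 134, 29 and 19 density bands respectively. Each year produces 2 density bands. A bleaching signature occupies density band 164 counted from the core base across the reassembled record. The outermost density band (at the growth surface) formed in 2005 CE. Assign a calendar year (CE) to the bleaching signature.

Total density bands = 134 + 29 + 19 = 182.
The bleaching signature sits at density band 164 from the core base, so 182 − 164 = 18 density bands formed after it.
18 density bands at 2 per year is 18 / 2 = 9 years.
2005 − 9 = 1996 CE.

1996 CE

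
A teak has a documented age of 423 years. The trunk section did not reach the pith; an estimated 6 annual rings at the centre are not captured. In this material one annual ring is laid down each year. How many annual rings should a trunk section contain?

At one annual ring per year, 423 years correspond to 423 annual rings.
Less the 6 uncaptured annual rings: 423 − 6 = 417.

417 annual rings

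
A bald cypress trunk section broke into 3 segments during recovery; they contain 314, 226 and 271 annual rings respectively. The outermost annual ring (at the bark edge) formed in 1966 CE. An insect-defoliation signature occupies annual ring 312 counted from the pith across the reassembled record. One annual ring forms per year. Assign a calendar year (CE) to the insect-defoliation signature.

Total annual rings = 314 + 226 + 271 = 811.
The insect-defoliation signature sits at annual ring 312 from the pith, so 811 − 312 = 499 annual rings formed after it.
Counting back 499 years from 1966 CE places the insect-defoliation signature in 1966 − 499 = 1467 CE.

1467 CE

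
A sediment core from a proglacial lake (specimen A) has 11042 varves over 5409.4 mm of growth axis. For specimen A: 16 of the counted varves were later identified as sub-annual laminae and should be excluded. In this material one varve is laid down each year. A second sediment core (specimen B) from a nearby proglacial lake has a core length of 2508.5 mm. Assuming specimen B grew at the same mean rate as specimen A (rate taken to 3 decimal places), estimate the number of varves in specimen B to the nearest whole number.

5109 varves

Specimen A: true varve count = 11042 − 16 = 11026.
A: Mean rate = 5409.4 mm / 11026 years ≈ 0.491 mm/yr.
For B, 2508.5 / 0.491 = 5108.96 years ≈ 5109 varves.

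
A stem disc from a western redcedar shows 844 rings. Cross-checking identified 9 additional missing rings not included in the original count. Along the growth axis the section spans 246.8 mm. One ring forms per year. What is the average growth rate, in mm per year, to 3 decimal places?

After corrections the count is 844 + 9 = 853 rings.
Extension rate ≈ 246.8 / 853 = 0.289 mm per year.

0.289 mm per year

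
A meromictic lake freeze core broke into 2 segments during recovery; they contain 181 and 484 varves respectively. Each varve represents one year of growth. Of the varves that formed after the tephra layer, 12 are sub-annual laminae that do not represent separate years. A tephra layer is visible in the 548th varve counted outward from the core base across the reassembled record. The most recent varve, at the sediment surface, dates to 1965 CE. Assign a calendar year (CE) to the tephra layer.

1860 CE

Total varves = 181 + 484 = 665.
The tephra layer sits at varve 548 from the core base, so 665 − 548 = 117 varves formed after it.
Removing the 12 false varves leaves 117 − 12 = 105 true varves beyond the tephra layer.
The varve at the sediment surface is 1965 CE, so the tephra layer dates to 1965 − 105 = 1860 CE.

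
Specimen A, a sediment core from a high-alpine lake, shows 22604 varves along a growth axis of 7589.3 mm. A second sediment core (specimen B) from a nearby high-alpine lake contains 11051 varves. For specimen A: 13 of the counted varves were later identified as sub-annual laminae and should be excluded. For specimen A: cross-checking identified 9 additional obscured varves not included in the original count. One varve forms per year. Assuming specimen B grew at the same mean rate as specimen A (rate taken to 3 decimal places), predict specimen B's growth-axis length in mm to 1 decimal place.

3713.1 mm

Specimen A: adjusted count: 22604 − 13 + 9 = 22600 varves.
A: Extension rate ≈ 7589.3 / 22600 = 0.336 mm/year.
For B, 0.336 mm/year × 11051 years = 3713.1 mm.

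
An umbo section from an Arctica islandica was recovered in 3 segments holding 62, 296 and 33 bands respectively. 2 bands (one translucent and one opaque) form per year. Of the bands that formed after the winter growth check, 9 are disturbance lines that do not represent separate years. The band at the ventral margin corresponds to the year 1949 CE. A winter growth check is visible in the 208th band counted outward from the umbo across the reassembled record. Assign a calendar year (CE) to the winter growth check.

Total bands = 62 + 296 + 33 = 391.
391 − 208 = 183 bands lie beyond the winter growth check toward the ventral margin.
183 − 9 false = 174 true bands after the winter growth check.
With 2 bands per year, 174 / 2 = 87 years.
1949 − 87 = 1862 CE.

1862 CE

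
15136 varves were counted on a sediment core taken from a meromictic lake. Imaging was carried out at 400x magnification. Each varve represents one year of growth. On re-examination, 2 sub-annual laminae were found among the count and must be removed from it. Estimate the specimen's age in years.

15134 yr

Adjusted count: 15136 − 2 = 15134 varves.
One varve per year makes the duration 15134 years.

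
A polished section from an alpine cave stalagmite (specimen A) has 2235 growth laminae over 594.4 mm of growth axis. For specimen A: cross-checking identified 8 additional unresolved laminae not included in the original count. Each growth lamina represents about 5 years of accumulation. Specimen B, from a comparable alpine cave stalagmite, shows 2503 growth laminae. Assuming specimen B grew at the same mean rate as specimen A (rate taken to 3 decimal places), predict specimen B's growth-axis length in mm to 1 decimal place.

663.3 mm

Specimen A: adjusted count: 2235 + 8 = 2243 growth laminae.
Specimen A: multiplying by 5 years per growth lamina: 2243 × 5 = 11215 years.
A: Mean rate = 594.4 mm / 11215 years ≈ 0.053 mm per year.
Specimen B: 2503 growth laminae at 5 years each span 2503 × 5 = 12515 years. B's length ≈ 0.053 × 12515 = 663.3 mm.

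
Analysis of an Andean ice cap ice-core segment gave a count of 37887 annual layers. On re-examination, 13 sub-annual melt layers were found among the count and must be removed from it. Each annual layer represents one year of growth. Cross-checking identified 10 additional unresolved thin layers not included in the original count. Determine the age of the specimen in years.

After corrections the count is 37887 − 13 + 10 = 37884 annual layers.
At one annual layer per year, that is 37884 years.

37884 years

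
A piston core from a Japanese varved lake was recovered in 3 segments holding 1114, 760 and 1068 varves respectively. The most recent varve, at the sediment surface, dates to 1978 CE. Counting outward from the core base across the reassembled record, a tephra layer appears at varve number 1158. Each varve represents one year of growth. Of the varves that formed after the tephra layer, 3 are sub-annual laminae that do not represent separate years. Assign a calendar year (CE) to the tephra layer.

Total varves = 1114 + 760 + 1068 = 2942.
2942 − 1158 = 1784 varves lie beyond the tephra layer toward the sediment surface.
Excluding 3 false varves: 1784 − 3 = 1781.
Counting back 1781 years from 1978 CE places the tephra layer in 1978 − 1781 = 197 CE.

197 CE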